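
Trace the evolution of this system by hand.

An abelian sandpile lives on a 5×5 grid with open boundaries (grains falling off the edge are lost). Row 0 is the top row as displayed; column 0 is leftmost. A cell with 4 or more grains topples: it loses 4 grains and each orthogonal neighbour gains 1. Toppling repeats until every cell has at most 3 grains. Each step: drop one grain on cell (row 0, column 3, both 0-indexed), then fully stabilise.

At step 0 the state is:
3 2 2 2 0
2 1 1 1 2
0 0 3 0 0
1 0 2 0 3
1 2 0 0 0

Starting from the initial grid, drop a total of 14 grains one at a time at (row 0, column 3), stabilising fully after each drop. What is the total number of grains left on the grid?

step 0: 3 2 2 2 0
2 1 1 1 2
0 0 3 0 0
1 0 2 0 3
1 2 0 0 0
step 1: 3 2 2 3 0
2 1 1 1 2
0 0 3 0 0
1 0 2 0 3
1 2 0 0 0
step 2: 3 2 3 0 1
2 1 1 2 2
0 0 3 0 0
1 0 2 0 3
1 2 0 0 0
step 3: 3 2 3 1 1
2 1 1 2 2
0 0 3 0 0
1 0 2 0 3
1 2 0 0 0
step 4: 3 2 3 2 1
2 1 1 2 2
0 0 3 0 0
1 0 2 0 3
1 2 0 0 0
step 5: 3 2 3 3 1
2 1 1 2 2
0 0 3 0 0
1 0 2 0 3
1 2 0 0 0
step 6: 3 3 0 1 2
2 1 2 3 2
0 0 3 0 0
1 0 2 0 3
1 2 0 0 0
step 7: 3 3 0 2 2
2 1 2 3 2
0 0 3 0 0
1 0 2 0 3
1 2 0 0 0
step 8: 3 3 0 3 2
2 1 2 3 2
0 0 3 0 0
1 0 2 0 3
1 2 0 0 0
step 9: 3 3 1 1 3
2 1 3 0 3
0 0 3 1 0
1 0 2 0 3
1 2 0 0 0
step 10: 3 3 1 2 3
2 1 3 0 3
0 0 3 1 0
1 0 2 0 3
1 2 0 0 0
step 11: 3 3 1 3 3
2 1 3 0 3
0 0 3 1 0
1 0 2 0 3
1 2 0 0 0
step 12: 3 3 2 1 1
2 1 3 2 0
0 0 3 1 1
1 0 2 0 3
1 2 0 0 0
step 13: 3 3 2 2 1
2 1 3 2 0
0 0 3 1 1
1 0 2 0 3
1 2 0 0 0
step 14: 3 3 2 3 1
2 1 3 2 0
0 0 3 1 1
1 0 2 0 3
1 2 0 0 0

34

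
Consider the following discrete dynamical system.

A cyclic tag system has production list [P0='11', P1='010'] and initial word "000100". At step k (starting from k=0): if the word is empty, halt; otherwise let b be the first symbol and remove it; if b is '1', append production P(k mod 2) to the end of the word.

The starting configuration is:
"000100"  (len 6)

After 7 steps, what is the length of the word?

2

step 0: "000100"  (len 6)
step 1: "00100"  (len 5)
step 2: "0100"  (len 4)
step 3: "100"  (len 3)
step 4: "00010"  (len 5)
step 5: "0010"  (len 4)
step 6: "010"  (len 3)
step 7: "10"  (len 2)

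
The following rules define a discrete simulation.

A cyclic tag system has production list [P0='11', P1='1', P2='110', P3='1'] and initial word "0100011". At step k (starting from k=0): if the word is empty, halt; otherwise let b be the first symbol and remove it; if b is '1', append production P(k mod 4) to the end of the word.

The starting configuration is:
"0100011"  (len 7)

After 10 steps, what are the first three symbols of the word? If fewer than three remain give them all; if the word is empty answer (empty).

step 0: "0100011"  (len 7)
step 1: "100011"  (len 6)
step 2: "000111"  (len 6)
step 3: "00111"  (len 5)
step 4: "0111"  (len 4)
step 5: "111"  (len 3)
step 6: "111"  (len 3)
step 7: "11110"  (len 5)
step 8: "11101"  (len 5)
step 9: "110111"  (len 6)
step 10: "101111"  (len 6)

101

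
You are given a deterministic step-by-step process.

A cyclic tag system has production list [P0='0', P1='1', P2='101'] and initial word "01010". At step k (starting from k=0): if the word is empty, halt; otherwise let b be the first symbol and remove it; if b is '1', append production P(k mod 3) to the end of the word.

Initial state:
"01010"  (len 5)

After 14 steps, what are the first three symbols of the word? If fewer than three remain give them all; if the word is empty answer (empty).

t=0: "01010"  (len 5)
t=1: "1010"  (len 4)
t=2: "0101"  (len 4)
t=3: "101"  (len 3)
t=4: "010"  (len 3)
t=5: "10"  (len 2)
t=6: "0101"  (len 4)
t=7: "101"  (len 3)
t=8: "011"  (len 3)
t=9: "11"  (len 2)
t=10: "10"  (len 2)
t=11: "01"  (len 2)
t=12: "1"  (len 1)
t=13: "0"  (len 1)
t=14: (halted — word empty)

(empty)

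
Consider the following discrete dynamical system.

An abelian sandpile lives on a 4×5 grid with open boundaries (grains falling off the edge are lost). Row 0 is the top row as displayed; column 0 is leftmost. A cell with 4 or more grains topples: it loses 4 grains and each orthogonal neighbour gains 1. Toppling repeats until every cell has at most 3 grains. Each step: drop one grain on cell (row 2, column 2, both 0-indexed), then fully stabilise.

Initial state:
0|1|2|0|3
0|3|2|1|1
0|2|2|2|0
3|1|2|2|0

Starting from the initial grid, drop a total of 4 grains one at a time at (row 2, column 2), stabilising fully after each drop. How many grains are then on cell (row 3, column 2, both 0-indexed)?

[0] 0|1|2|0|3
0|3|2|1|1
0|2|2|2|0
3|1|2|2|0
[1] 0|1|2|0|3
0|3|2|1|1
0|2|3|2|0
3|1|2|2|0
[2] 0|1|2|0|3
0|3|3|1|1
0|3|0|3|0
3|1|3|2|0
[3] 0|1|2|0|3
0|3|3|1|1
0|3|1|3|0
3|1|3|2|0
[4] 0|1|2|0|3
0|3|3|1|1
0|3|2|3|0
3|1|3|2|0

3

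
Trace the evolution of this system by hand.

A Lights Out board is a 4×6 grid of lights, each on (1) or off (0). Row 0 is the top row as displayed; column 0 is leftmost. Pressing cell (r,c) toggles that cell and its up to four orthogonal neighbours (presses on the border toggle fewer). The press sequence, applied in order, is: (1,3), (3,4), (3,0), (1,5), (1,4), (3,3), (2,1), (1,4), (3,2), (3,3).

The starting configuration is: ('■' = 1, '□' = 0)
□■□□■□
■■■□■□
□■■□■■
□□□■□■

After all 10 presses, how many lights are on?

15

step 0: □■□□■□
■■■□■□
□■■□■■
□□□■□■
step 1: □■□■■□
■■□■□□
□■■■■■
□□□■□■
step 2: □■□■■□
■■□■□□
□■■■□■
□□□□■□
step 3: □■□■■□
■■□■□□
■■■■□■
■■□□■□
step 4: □■□■■■
■■□■■■
■■■■□□
■■□□■□
step 5: □■□■□■
■■□□□□
■■■■■□
■■□□■□
step 6: □■□■□■
■■□□□□
■■■□■□
■■■■□□
step 7: □■□■□■
■□□□□□
□□□□■□
■□■■□□
step 8: □■□■■■
■□□■■■
□□□□□□
■□■■□□
step 9: □■□■■■
■□□■■■
□□■□□□
■■□□□□
step 10: □■□■■■
■□□■■■
□□■■□□
■■■■■□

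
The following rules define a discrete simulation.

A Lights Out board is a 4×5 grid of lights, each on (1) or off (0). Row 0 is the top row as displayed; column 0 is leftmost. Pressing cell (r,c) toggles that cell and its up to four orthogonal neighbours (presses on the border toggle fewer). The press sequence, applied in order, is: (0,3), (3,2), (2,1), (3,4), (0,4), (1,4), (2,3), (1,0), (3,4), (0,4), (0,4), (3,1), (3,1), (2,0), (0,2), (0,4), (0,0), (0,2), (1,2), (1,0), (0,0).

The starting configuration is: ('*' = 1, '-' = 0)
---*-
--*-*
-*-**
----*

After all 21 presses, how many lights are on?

6

t=0: ---*-
--*-*
-*-**
----*
t=1: --*-*
--***
-*-**
----*
t=2: --*-*
--***
-****
-****
t=3: --*-*
-****
*--**
--***
t=4: --*-*
-****
*--*-
--*--
t=5: --**-
-***-
*--*-
--*--
t=6: --***
-**-*
*--**
--*--
t=7: --***
-****
*-*--
--**-
t=8: *-***
*-***
--*--
--**-
t=9: *-***
*-***
--*-*
--*-*
t=10: *-*--
*-**-
--*-*
--*-*
t=11: *-***
*-***
--*-*
--*-*
t=12: *-***
*-***
-**-*
**--*
t=13: *-***
*-***
--*-*
--*-*
t=14: *-***
--***
***-*
*-*-*
t=15: **--*
---**
***-*
*-*-*
t=16: **-*-
---*-
***-*
*-*-*
t=17: ---*-
*--*-
***-*
*-*-*
t=18: -**--
*-**-
***-*
*-*-*
t=19: -*---
**---
**--*
*-*-*
t=20: **---
-----
-*--*
*-*-*
t=21: -----
*----
-*--*
*-*-*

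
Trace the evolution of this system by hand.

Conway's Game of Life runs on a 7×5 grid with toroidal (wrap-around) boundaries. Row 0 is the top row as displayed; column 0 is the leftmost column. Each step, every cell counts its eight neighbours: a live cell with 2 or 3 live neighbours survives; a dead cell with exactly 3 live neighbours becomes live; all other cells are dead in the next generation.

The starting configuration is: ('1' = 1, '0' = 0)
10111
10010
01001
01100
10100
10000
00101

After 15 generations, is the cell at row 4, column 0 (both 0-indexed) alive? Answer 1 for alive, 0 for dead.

k=0  10111
10010
01001
01100
10100
10000
00101
k=1  10100
00000
01011
00110
10100
10011
00100
k=2  01000
11111
00011
10000
10100
10111
10100
k=3  00000
01000
00000
11010
10100
10100
10100
k=4  01000
00000
11100
11101
10110
10111
00000
k=5  00000
10100
00111
00000
00000
10100
11111
k=6  00000
01101
01111
00010
00000
10100
10111
k=7  00000
01001
01001
00011
00000
10100
10111
k=8  01100
00000
00101
10011
00011
10100
10111
k=9  11101
01110
10001
10100
01100
10100
10001
k=10  00000
00000
10001
10111
10110
10111
00100
k=11  00000
00000
11000
00100
00000
10000
01101
k=12  00000
00000
01000
01000
00000
11000
11000
k=13  00000
00000
00000
00000
11000
11000
11000
k=14  00000
00000
00000
00000
11000
00101
11000
k=15  00000
00000
00000
00000
11000
00101
11000

1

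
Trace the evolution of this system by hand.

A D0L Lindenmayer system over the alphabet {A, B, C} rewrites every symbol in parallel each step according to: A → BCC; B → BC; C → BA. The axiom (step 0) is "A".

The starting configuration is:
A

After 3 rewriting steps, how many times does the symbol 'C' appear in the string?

t=0: A
t=1: BCC
t=2: BCBABA
t=3: BCBABCBCCBCBCC

7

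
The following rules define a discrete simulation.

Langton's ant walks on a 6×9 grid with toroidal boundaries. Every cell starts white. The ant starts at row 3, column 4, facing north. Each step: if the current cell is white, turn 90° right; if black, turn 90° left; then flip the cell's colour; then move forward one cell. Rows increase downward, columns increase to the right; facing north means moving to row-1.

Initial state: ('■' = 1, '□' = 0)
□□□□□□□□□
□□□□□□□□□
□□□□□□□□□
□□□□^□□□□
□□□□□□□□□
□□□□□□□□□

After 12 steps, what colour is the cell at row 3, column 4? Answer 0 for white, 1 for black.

1

gen 0: □□□□□□□□□
□□□□□□□□□
□□□□□□□□□
□□□□^□□□□
□□□□□□□□□
□□□□□□□□□
gen 1: □□□□□□□□□
□□□□□□□□□
□□□□□□□□□
□□□□■>□□□
□□□□□□□□□
□□□□□□□□□
gen 2: □□□□□□□□□
□□□□□□□□□
□□□□□□□□□
□□□□■■□□□
□□□□□v□□□
□□□□□□□□□
gen 3: □□□□□□□□□
□□□□□□□□□
□□□□□□□□□
□□□□■■□□□
□□□□<■□□□
□□□□□□□□□
gen 4: □□□□□□□□□
□□□□□□□□□
□□□□□□□□□
□□□□^■□□□
□□□□■■□□□
□□□□□□□□□
gen 5: □□□□□□□□□
□□□□□□□□□
□□□□□□□□□
□□□<□■□□□
□□□□■■□□□
□□□□□□□□□
gen 6: □□□□□□□□□
□□□□□□□□□
□□□^□□□□□
□□□■□■□□□
□□□□■■□□□
□□□□□□□□□
gen 7: □□□□□□□□□
□□□□□□□□□
□□□■>□□□□
□□□■□■□□□
□□□□■■□□□
□□□□□□□□□
gen 8: □□□□□□□□□
□□□□□□□□□
□□□■■□□□□
□□□■v■□□□
□□□□■■□□□
□□□□□□□□□
gen 9: □□□□□□□□□
□□□□□□□□□
□□□■■□□□□
□□□<■■□□□
□□□□■■□□□
□□□□□□□□□
gen 10: □□□□□□□□□
□□□□□□□□□
□□□■■□□□□
□□□□■■□□□
□□□v■■□□□
□□□□□□□□□
gen 11: □□□□□□□□□
□□□□□□□□□
□□□■■□□□□
□□□□■■□□□
□□<■■■□□□
□□□□□□□□□
gen 12: □□□□□□□□□
□□□□□□□□□
□□□■■□□□□
□□^□■■□□□
□□■■■■□□□
□□□□□□□□□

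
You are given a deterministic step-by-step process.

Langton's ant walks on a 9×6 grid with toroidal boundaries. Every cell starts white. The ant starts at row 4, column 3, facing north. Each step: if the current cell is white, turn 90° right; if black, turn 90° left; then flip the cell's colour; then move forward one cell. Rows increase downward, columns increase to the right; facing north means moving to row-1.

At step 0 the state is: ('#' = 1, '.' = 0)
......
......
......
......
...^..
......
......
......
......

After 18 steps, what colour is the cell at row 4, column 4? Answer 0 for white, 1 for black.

1

k=0  ......
......
......
......
...^..
......
......
......
......
k=1  ......
......
......
......
...#>.
......
......
......
......
k=2  ......
......
......
......
...##.
....v.
......
......
......
k=3  ......
......
......
......
...##.
...<#.
......
......
......
k=4  ......
......
......
......
...^#.
...##.
......
......
......
k=5  ......
......
......
......
..<.#.
...##.
......
......
......
k=6  ......
......
......
..^...
..#.#.
...##.
......
......
......
k=7  ......
......
......
..#>..
..#.#.
...##.
......
......
......
k=8  ......
......
......
..##..
..#v#.
...##.
......
......
......
k=9  ......
......
......
..##..
..<##.
...##.
......
......
......
k=10  ......
......
......
..##..
...##.
..v##.
......
......
......
k=11  ......
......
......
..##..
...##.
.<###.
......
......
......
k=12  ......
......
......
..##..
.^.##.
.####.
......
......
......
k=13  ......
......
......
..##..
.#>##.
.####.
......
......
......
k=14  ......
......
......
..##..
.####.
.#v##.
......
......
......
k=15  ......
......
......
..##..
.####.
.#.>#.
......
......
......
k=16  ......
......
......
..##..
.##^#.
.#..#.
......
......
......
k=17  ......
......
......
..##..
.#<.#.
.#..#.
......
......
......
k=18  ......
......
......
..##..
.#..#.
.#v.#.
......
......
......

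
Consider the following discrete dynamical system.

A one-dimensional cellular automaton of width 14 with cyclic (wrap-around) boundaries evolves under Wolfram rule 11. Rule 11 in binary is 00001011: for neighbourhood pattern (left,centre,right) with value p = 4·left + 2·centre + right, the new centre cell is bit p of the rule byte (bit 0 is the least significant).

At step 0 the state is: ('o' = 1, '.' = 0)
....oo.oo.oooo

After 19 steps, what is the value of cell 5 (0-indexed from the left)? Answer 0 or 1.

t=0: ....oo.oo.oooo
t=1: .oooo..o..o...
t=2: oo....o..o..oo
t=3: ...ooo..o..oo.
t=4: oooo...o..oo..
t=5: o....oo..oo..o
t=6: ..oooo..oo..oo
t=7: .oo....oo..oo.
t=8: oo..oooo..oo..
t=9: o..oo....oo..o
t=10: ..oo..oooo..oo
t=11: .oo..oo....oo.
t=12: oo..oo..oooo..
t=13: o..oo..oo....o
t=14: ..oo..oo..oooo
t=15: .oo..oo..oo...
t=16: oo..oo..oo..oo
t=17: ...oo..oo..oo.
t=18: oooo..oo..oo..
t=19: o....oo..oo..o

1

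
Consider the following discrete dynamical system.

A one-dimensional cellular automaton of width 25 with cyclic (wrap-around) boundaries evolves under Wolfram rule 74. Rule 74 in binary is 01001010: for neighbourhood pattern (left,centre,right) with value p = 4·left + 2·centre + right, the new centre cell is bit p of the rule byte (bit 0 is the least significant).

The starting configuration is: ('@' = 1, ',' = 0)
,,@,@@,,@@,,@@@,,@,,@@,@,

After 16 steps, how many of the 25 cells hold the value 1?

10

k=0  ,,@,@@,,@@,,@@@,,@,,@@,@,
k=1  ,@,,@@,@@@,@@,@,@,,@@@,,,
k=2  @,,@@@,@,@,@@,,,,,@@,@,,,
k=3  ,,@@,@,,,,,@@,,,,@@@,,,,@
k=4  ,@@@,,,,,,@@@,,,@@,@,,,@,
k=5  @@,@,,,,,@@,@,,@@@,,,,@,,
k=6  @@,,,,,,@@@,,,@@,@,,,@,,@
k=7  ,@,,,,,@@,@,,@@@,,,,@,,@@
k=8  ,,,,,,@@@,,,@@,@,,,@,,@@@
k=9  ,,,,,@@,@,,@@@,,,,@,,@@,@
k=10  ,,,,@@@,,,@@,@,,,@,,@@@,,
k=11  ,,,@@,@,,@@@,,,,@,,@@,@,,
k=12  ,,@@@,,,@@,@,,,@,,@@@,,,,
k=13  ,@@,@,,@@@,,,,@,,@@,@,,,,
k=14  @@@,,,@@,@,,,@,,@@@,,,,,,
k=15  @,@,,@@@,,,,@,,@@,@,,,,,@
k=16  @,,,@@,@,,,@,,@@@,,,,,,@@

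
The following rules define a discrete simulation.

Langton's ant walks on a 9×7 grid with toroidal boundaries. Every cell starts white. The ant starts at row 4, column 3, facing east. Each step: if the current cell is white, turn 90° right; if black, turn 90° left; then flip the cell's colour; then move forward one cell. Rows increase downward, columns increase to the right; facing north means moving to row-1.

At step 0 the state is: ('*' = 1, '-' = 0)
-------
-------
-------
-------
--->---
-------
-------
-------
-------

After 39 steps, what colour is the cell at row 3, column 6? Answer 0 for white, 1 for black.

t=0: -------
-------
-------
-------
--->---
-------
-------
-------
-------
t=1: -------
-------
-------
-------
---*---
---v---
-------
-------
-------
t=2: -------
-------
-------
-------
---*---
--<*---
-------
-------
-------
t=3: -------
-------
-------
-------
--^*---
--**---
-------
-------
-------
t=4: -------
-------
-------
-------
--*>---
--**---
-------
-------
-------
t=5: -------
-------
-------
---^---
--*----
--**---
-------
-------
-------
t=6: -------
-------
-------
---*>--
--*----
--**---
-------
-------
-------
t=7: -------
-------
-------
---**--
--*-v--
--**---
-------
-------
-------
t=8: -------
-------
-------
---**--
--*<*--
--**---
-------
-------
-------
t=9: -------
-------
-------
---^*--
--***--
--**---
-------
-------
-------
t=10: -------
-------
-------
--<-*--
--***--
--**---
-------
-------
-------
t=11: -------
-------
--^----
--*-*--
--***--
--**---
-------
-------
-------
t=12: -------
-------
--*>---
--*-*--
--***--
--**---
-------
-------
-------
t=13: -------
-------
--**---
--*v*--
--***--
--**---
-------
-------
-------
t=14: -------
-------
--**---
--<**--
--***--
--**---
-------
-------
-------
t=15: -------
-------
--**---
---**--
--v**--
--**---
-------
-------
-------
t=16: -------
-------
--**---
---**--
--->*--
--**---
-------
-------
-------
t=17: -------
-------
--**---
---^*--
----*--
--**---
-------
-------
-------
t=18: -------
-------
--**---
--<-*--
----*--
--**---
-------
-------
-------
t=19: -------
-------
--^*---
--*-*--
----*--
--**---
-------
-------
-------
t=20: -------
-------
-<-*---
--*-*--
----*--
--**---
-------
-------
-------
t=21: -------
-^-----
-*-*---
--*-*--
----*--
--**---
-------
-------
-------
t=22: -------
-*>----
-*-*---
--*-*--
----*--
--**---
-------
-------
-------
t=23: -------
-**----
-*v*---
--*-*--
----*--
--**---
-------
-------
-------
t=24: -------
-**----
-<**---
--*-*--
----*--
--**---
-------
-------
-------
t=25: -------
-**----
--**---
-v*-*--
----*--
--**---
-------
-------
-------
t=26: -------
-**----
--**---
<**-*--
----*--
--**---
-------
-------
-------
t=27: -------
-**----
^-**---
***-*--
----*--
--**---
-------
-------
-------
t=28: -------
-**----
*>**---
***-*--
----*--
--**---
-------
-------
-------
t=29: -------
-**----
****---
*v*-*--
----*--
--**---
-------
-------
-------
t=30: -------
-**----
****---
*->-*--
----*--
--**---
-------
-------
-------
t=31: -------
-**----
**^*---
*---*--
----*--
--**---
-------
-------
-------
t=32: -------
-**----
*<-*---
*---*--
----*--
--**---
-------
-------
-------
t=33: -------
-**----
*--*---
*v--*--
----*--
--**---
-------
-------
-------
t=34: -------
-**----
*--*---
<*--*--
----*--
--**---
-------
-------
-------
t=35: -------
-**----
*--*---
-*--*--
v---*--
--**---
-------
-------
-------
t=36: -------
-**----
*--*---
-*--*--
*---*-<
--**---
-------
-------
-------
t=37: -------
-**----
*--*---
-*--*-^
*---*-*
--**---
-------
-------
-------
t=38: -------
-**----
*--*---
>*--*-*
*---*-*
--**---
-------
-------
-------
t=39: -------
-**----
*--*---
**--*-*
v---*-*
--**---
-------
-------
-------

1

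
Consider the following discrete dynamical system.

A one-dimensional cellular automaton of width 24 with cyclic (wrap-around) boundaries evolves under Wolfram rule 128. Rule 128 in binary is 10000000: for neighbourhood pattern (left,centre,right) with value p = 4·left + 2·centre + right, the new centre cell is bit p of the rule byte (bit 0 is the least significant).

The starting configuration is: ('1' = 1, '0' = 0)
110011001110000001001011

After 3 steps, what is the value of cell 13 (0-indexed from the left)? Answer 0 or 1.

0

t=0: 110011001110000001001011
t=1: 100000000100000000000001
t=2: 000000000000000000000000
t=3: 000000000000000000000000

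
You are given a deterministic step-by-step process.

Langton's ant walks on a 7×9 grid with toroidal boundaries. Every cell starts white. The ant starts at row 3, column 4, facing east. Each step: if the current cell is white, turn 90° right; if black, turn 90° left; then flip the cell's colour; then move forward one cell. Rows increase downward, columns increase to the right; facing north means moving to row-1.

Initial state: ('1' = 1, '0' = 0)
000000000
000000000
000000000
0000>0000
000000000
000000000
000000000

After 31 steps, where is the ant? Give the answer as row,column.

1,3

step 0: 000000000
000000000
000000000
0000>0000
000000000
000000000
000000000
step 1: 000000000
000000000
000000000
000010000
0000v0000
000000000
000000000
step 2: 000000000
000000000
000000000
000010000
000<10000
000000000
000000000
step 3: 000000000
000000000
000000000
000^10000
000110000
000000000
000000000
step 4: 000000000
000000000
000000000
0001>0000
000110000
000000000
000000000
step 5: 000000000
000000000
0000^0000
000100000
000110000
000000000
000000000
step 6: 000000000
000000000
00001>000
000100000
000110000
000000000
000000000
step 7: 000000000
000000000
000011000
00010v000
000110000
000000000
000000000
step 8: 000000000
000000000
000011000
0001<1000
000110000
000000000
000000000
step 9: 000000000
000000000
0000^1000
000111000
000110000
000000000
000000000
step 10: 000000000
000000000
000<01000
000111000
000110000
000000000
000000000
step 11: 000000000
000^00000
000101000
000111000
000110000
000000000
000000000
step 12: 000000000
0001>0000
000101000
000111000
000110000
000000000
000000000
step 13: 000000000
000110000
0001v1000
000111000
000110000
000000000
000000000
step 14: 000000000
000110000
000<11000
000111000
000110000
000000000
000000000
step 15: 000000000
000110000
000011000
000v11000
000110000
000000000
000000000
step 16: 000000000
000110000
000011000
0000>1000
000110000
000000000
000000000
step 17: 000000000
000110000
0000^1000
000001000
000110000
000000000
000000000
step 18: 000000000
000110000
000<01000
000001000
000110000
000000000
000000000
step 19: 000000000
000^10000
000101000
000001000
000110000
000000000
000000000
step 20: 000000000
00<010000
000101000
000001000
000110000
000000000
000000000
step 21: 00^000000
001010000
000101000
000001000
000110000
000000000
000000000
step 22: 001>00000
001010000
000101000
000001000
000110000
000000000
000000000
step 23: 001100000
001v10000
000101000
000001000
000110000
000000000
000000000
step 24: 001100000
00<110000
000101000
000001000
000110000
000000000
000000000
step 25: 001100000
000110000
00v101000
000001000
000110000
000000000
000000000
step 26: 001100000
000110000
0<1101000
000001000
000110000
000000000
000000000
step 27: 001100000
0^0110000
011101000
000001000
000110000
000000000
000000000
step 28: 001100000
01>110000
011101000
000001000
000110000
000000000
000000000
step 29: 001100000
011110000
01v101000
000001000
000110000
000000000
000000000
step 30: 001100000
011110000
010>01000
000001000
000110000
000000000
000000000
step 31: 001100000
011^10000
010001000
000001000
000110000
000000000
000000000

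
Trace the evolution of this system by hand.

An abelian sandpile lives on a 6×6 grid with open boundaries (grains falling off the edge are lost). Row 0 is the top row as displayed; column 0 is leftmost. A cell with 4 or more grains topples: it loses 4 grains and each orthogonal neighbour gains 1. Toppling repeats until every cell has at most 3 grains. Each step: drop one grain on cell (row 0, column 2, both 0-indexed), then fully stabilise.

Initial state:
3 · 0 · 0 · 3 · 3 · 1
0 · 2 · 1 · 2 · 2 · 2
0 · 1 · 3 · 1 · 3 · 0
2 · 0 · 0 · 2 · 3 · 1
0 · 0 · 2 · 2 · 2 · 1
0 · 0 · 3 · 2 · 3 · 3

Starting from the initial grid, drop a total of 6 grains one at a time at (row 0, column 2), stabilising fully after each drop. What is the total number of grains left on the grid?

t=0: 3 · 0 · 0 · 3 · 3 · 1
0 · 2 · 1 · 2 · 2 · 2
0 · 1 · 3 · 1 · 3 · 0
2 · 0 · 0 · 2 · 3 · 1
0 · 0 · 2 · 2 · 2 · 1
0 · 0 · 3 · 2 · 3 · 3
t=1: 3 · 0 · 1 · 3 · 3 · 1
0 · 2 · 1 · 2 · 2 · 2
0 · 1 · 3 · 1 · 3 · 0
2 · 0 · 0 · 2 · 3 · 1
0 · 0 · 2 · 2 · 2 · 1
0 · 0 · 3 · 2 · 3 · 3
t=2: 3 · 0 · 2 · 3 · 3 · 1
0 · 2 · 1 · 2 · 2 · 2
0 · 1 · 3 · 1 · 3 · 0
2 · 0 · 0 · 2 · 3 · 1
0 · 0 · 2 · 2 · 2 · 1
0 · 0 · 3 · 2 · 3 · 3
t=3: 3 · 0 · 3 · 3 · 3 · 1
0 · 2 · 1 · 2 · 2 · 2
0 · 1 · 3 · 1 · 3 · 0
2 · 0 · 0 · 2 · 3 · 1
0 · 0 · 2 · 2 · 2 · 1
0 · 0 · 3 · 2 · 3 · 3
t=4: 3 · 1 · 1 · 1 · 0 · 2
0 · 2 · 2 · 3 · 3 · 2
0 · 1 · 3 · 1 · 3 · 0
2 · 0 · 0 · 2 · 3 · 1
0 · 0 · 2 · 2 · 2 · 1
0 · 0 · 3 · 2 · 3 · 3
t=5: 3 · 1 · 2 · 1 · 0 · 2
0 · 2 · 2 · 3 · 3 · 2
0 · 1 · 3 · 1 · 3 · 0
2 · 0 · 0 · 2 · 3 · 1
0 · 0 · 2 · 2 · 2 · 1
0 · 0 · 3 · 2 · 3 · 3
t=6: 3 · 1 · 3 · 1 · 0 · 2
0 · 2 · 2 · 3 · 3 · 2
0 · 1 · 3 · 1 · 3 · 0
2 · 0 · 0 · 2 · 3 · 1
0 · 0 · 2 · 2 · 2 · 1
0 · 0 · 3 · 2 · 3 · 3

56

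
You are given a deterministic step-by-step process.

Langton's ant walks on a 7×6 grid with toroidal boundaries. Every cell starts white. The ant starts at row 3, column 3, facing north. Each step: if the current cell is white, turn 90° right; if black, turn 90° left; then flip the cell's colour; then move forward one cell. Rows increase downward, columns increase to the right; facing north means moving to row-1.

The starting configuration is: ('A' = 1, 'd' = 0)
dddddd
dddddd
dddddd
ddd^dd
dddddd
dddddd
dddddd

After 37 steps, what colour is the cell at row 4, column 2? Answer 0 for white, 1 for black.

0

k=0  dddddd
dddddd
dddddd
ddd^dd
dddddd
dddddd
dddddd
k=1  dddddd
dddddd
dddddd
dddA>d
dddddd
dddddd
dddddd
k=2  dddddd
dddddd
dddddd
dddAAd
ddddvd
dddddd
dddddd
k=3  dddddd
dddddd
dddddd
dddAAd
ddd<Ad
dddddd
dddddd
k=4  dddddd
dddddd
dddddd
ddd^Ad
dddAAd
dddddd
dddddd
k=5  dddddd
dddddd
dddddd
dd<dAd
dddAAd
dddddd
dddddd
k=6  dddddd
dddddd
dd^ddd
ddAdAd
dddAAd
dddddd
dddddd
k=7  dddddd
dddddd
ddA>dd
ddAdAd
dddAAd
dddddd
dddddd
k=8  dddddd
dddddd
ddAAdd
ddAvAd
dddAAd
dddddd
dddddd
k=9  dddddd
dddddd
ddAAdd
dd<AAd
dddAAd
dddddd
dddddd
k=10  dddddd
dddddd
ddAAdd
dddAAd
ddvAAd
dddddd
dddddd
k=11  dddddd
dddddd
ddAAdd
dddAAd
d<AAAd
dddddd
dddddd
k=12  dddddd
dddddd
ddAAdd
d^dAAd
dAAAAd
dddddd
dddddd
k=13  dddddd
dddddd
ddAAdd
dA>AAd
dAAAAd
dddddd
dddddd
k=14  dddddd
dddddd
ddAAdd
dAAAAd
dAvAAd
dddddd
dddddd
k=15  dddddd
dddddd
ddAAdd
dAAAAd
dAd>Ad
dddddd
dddddd
k=16  dddddd
dddddd
ddAAdd
dAA^Ad
dAddAd
dddddd
dddddd
k=17  dddddd
dddddd
ddAAdd
dA<dAd
dAddAd
dddddd
dddddd
k=18  dddddd
dddddd
ddAAdd
dAddAd
dAvdAd
dddddd
dddddd
k=19  dddddd
dddddd
ddAAdd
dAddAd
d<AdAd
dddddd
dddddd
k=20  dddddd
dddddd
ddAAdd
dAddAd
ddAdAd
dvdddd
dddddd
k=21  dddddd
dddddd
ddAAdd
dAddAd
ddAdAd
<Adddd
dddddd
k=22  dddddd
dddddd
ddAAdd
dAddAd
^dAdAd
AAdddd
dddddd
k=23  dddddd
dddddd
ddAAdd
dAddAd
A>AdAd
AAdddd
dddddd
k=24  dddddd
dddddd
ddAAdd
dAddAd
AAAdAd
Avdddd
dddddd
k=25  dddddd
dddddd
ddAAdd
dAddAd
AAAdAd
Ad>ddd
dddddd
k=26  dddddd
dddddd
ddAAdd
dAddAd
AAAdAd
AdAddd
ddvddd
k=27  dddddd
dddddd
ddAAdd
dAddAd
AAAdAd
AdAddd
d<Addd
k=28  dddddd
dddddd
ddAAdd
dAddAd
AAAdAd
A^Addd
dAAddd
k=29  dddddd
dddddd
ddAAdd
dAddAd
AAAdAd
AA>ddd
dAAddd
k=30  dddddd
dddddd
ddAAdd
dAddAd
AA^dAd
AAdddd
dAAddd
k=31  dddddd
dddddd
ddAAdd
dAddAd
A<ddAd
AAdddd
dAAddd
k=32  dddddd
dddddd
ddAAdd
dAddAd
AdddAd
Avdddd
dAAddd
k=33  dddddd
dddddd
ddAAdd
dAddAd
AdddAd
Ad>ddd
dAAddd
k=34  dddddd
dddddd
ddAAdd
dAddAd
AdddAd
AdAddd
dAvddd
k=35  dddddd
dddddd
ddAAdd
dAddAd
AdddAd
AdAddd
dAd>dd
k=36  dddvdd
dddddd
ddAAdd
dAddAd
AdddAd
AdAddd
dAdAdd
k=37  dd<Add
dddddd
ddAAdd
dAddAd
AdddAd
AdAddd
dAdAdd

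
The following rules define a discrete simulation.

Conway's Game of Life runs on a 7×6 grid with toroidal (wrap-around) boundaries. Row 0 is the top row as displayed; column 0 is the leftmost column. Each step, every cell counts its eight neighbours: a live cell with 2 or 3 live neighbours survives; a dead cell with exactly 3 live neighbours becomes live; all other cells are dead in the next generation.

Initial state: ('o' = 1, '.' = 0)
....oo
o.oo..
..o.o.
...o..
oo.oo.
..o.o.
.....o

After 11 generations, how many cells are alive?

20

t=0: ....oo
o.oo..
..o.o.
...o..
oo.oo.
..o.o.
.....o
t=1: o..ooo
.oo...
.oo.o.
.o...o
.o..oo
ooo.o.
...o.o
t=2: oo.o.o
......
...o..
.o.o.o
...oo.
.oo...
......
t=3: o.....
o.o.o.
..o.o.
...o..
oo.oo.
..oo..
......
t=4: .o...o
......
.oo.oo
.o...o
.o..o.
.oooo.
......
t=5: ......
.oo.oo
.oo.oo
.o.o.o
.o..oo
.oooo.
oo.oo.
t=6: ......
.oo.oo
......
.o.o..
.o...o
......
oo..oo
t=7: ..oo..
......
oo.oo.
o.o...
o.o...
.o..o.
o....o
t=8: ......
.o..o.
oooo.o
o.o...
o.oo.o
.o....
oooooo
t=9: ......
.o.ooo
...ooo
......
o.oo.o
......
oooooo
t=10: ......
o.oo.o
o.oo.o
o.o...
......
......
oooooo
t=11: ......
o.oo.o
......
o.oo.o
......
oooooo
oooooo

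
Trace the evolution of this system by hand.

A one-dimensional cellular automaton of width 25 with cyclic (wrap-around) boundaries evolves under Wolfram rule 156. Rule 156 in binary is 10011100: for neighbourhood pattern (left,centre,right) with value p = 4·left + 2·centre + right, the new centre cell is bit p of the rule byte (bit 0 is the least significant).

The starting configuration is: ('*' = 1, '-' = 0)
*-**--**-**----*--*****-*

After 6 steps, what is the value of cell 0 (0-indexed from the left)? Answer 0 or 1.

step 0: *-**--**-**----*--*****-*
step 1: --*-*-*--*-*---**-****--*
step 2: *-*-*-**-*-**--*--***-*-*
step 3: --*-*-*--*-*-*-**-**--*-*
step 4: *-*-*-**-*-*-*-*--*-*-*-*
step 5: --*-*-*--*-*-*-**-*-*-*-*
step 6: *-*-*-**-*-*-*-*--*-*-*-*

1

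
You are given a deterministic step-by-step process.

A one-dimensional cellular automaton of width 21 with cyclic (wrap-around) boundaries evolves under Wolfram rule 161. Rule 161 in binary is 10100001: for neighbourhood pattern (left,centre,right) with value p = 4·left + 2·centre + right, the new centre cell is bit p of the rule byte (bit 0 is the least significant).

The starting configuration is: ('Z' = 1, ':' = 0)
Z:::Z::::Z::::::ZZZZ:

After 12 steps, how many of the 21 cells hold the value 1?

6

k=0  Z:::Z::::Z::::::ZZZZ:
k=1  ::Z:::ZZ:::ZZZZ::ZZ:Z
k=2  ::::Z::::Z::ZZ:::::Z:
k=3  ZZZ:::ZZ:::::::ZZZ:::
k=4  :Z::Z::::ZZZZZ::Z::Z:
k=5  ::::::ZZ::ZZZ::::::::
k=6  ZZZZZ::::::Z::ZZZZZZZ
k=7  ZZZZ::ZZZZ:::::ZZZZZZ
k=8  ZZZ::::ZZ::ZZZ::ZZZZZ
k=9  ZZ::ZZ::::::Z::::ZZZZ
k=10  Z::::::ZZZZ:::ZZ::ZZZ
k=11  ::ZZZZ::ZZ::Z::::::ZZ
k=12  :::ZZ:::::::::ZZZZ:::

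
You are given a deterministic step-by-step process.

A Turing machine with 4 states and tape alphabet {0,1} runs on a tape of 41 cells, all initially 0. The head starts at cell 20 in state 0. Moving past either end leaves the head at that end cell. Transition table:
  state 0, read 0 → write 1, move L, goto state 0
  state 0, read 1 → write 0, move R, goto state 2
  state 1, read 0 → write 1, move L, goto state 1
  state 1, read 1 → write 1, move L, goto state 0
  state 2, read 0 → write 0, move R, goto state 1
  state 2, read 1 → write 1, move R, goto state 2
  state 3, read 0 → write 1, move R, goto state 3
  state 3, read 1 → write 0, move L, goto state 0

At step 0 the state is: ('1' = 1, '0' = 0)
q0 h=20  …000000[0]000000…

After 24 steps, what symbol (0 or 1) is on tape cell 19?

gen 0: q0 h=20  …000000[0]000000…
gen 1: q0 h=19  …000000[0]100000…
gen 2: q0 h=18  …000000[0]110000…
gen 3: q0 h=17  …000000[0]111000…
gen 4: q0 h=16  …000000[0]111100…
gen 5: q0 h=15  …000000[0]111110…
gen 6: q0 h=14  …000000[0]111111…
gen 7: q0 h=13  …000000[0]111111…
gen 8: q0 h=12  …000000[0]111111…
gen 9: q0 h=11  …000000[0]111111…
gen 10: q0 h=10  …000000[0]111111…
gen 11: q0 h= 9  …000000[0]111111…
gen 12: q0 h= 8  …000000[0]111111…
gen 13: q0 h= 7  …000000[0]111111…
gen 14: q0 h= 6  |000000[0]111111…
gen 15: q0 h= 5  |00000[0]111111…
gen 16: q0 h= 4  |0000[0]111111…
gen 17: q0 h= 3  |000[0]111111…
gen 18: q0 h= 2  |00[0]111111…
gen 19: q0 h= 1  |0[0]111111…
gen 20: q0 h= 0  |[0]111111…
gen 21: q0 h= 0  |[1]111111…
gen 22: q2 h= 1  |0[1]111111…
gen 23: q2 h= 2  |01[1]111111…
gen 24: q2 h= 3  |011[1]111111…

1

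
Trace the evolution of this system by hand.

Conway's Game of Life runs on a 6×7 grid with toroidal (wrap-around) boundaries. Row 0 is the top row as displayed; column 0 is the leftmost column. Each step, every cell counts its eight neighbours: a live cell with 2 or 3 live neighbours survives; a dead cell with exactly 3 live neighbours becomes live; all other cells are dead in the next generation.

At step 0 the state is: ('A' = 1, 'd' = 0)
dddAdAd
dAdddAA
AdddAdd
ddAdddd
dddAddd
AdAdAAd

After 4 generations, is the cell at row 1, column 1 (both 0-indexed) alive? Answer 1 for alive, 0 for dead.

t=0: dddAdAd
dAdddAA
AdddAdd
ddAdddd
dddAddd
AdAdAAd
t=1: AAAAddd
AddddAA
AAdddAA
dddAddd
dAAAAdd
ddAddAA
t=2: ddAAAdd
ddddAAd
dAddAAd
dddAdAA
dAddAAd
dddddAA
t=3: dddAddA
ddAdddd
dddAddd
AdAAddA
Adddddd
ddAdddA
t=4: ddAAddd
ddAAddd
dAdAddd
AAAAddA
AdAAddd
AdddddA

0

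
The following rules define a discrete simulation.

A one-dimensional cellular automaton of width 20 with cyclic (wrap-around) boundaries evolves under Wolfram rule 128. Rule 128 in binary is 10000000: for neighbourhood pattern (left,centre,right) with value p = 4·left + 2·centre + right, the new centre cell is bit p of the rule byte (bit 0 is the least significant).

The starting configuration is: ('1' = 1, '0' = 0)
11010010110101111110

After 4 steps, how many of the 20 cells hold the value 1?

0

0) 11010010110101111110
1) 00000000000000111100
2) 00000000000000011000
3) 00000000000000000000
4) 00000000000000000000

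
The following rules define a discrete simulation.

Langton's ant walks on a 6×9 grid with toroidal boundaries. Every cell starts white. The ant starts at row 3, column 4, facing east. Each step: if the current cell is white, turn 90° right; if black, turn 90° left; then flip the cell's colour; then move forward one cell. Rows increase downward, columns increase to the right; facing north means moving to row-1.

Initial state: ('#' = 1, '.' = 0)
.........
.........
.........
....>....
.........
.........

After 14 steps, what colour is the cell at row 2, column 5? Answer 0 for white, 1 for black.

1

0) .........
.........
.........
....>....
.........
.........
1) .........
.........
.........
....#....
....v....
.........
2) .........
.........
.........
....#....
...<#....
.........
3) .........
.........
.........
...^#....
...##....
.........
4) .........
.........
.........
...#>....
...##....
.........
5) .........
.........
....^....
...#.....
...##....
.........
6) .........
.........
....#>...
...#.....
...##....
.........
7) .........
.........
....##...
...#.v...
...##....
.........
8) .........
.........
....##...
...#<#...
...##....
.........
9) .........
.........
....^#...
...###...
...##....
.........
10) .........
.........
...<.#...
...###...
...##....
.........
11) .........
...^.....
...#.#...
...###...
...##....
.........
12) .........
...#>....
...#.#...
...###...
...##....
.........
13) .........
...##....
...#v#...
...###...
...##....
.........
14) .........
...##....
...<##...
...###...
...##....
.........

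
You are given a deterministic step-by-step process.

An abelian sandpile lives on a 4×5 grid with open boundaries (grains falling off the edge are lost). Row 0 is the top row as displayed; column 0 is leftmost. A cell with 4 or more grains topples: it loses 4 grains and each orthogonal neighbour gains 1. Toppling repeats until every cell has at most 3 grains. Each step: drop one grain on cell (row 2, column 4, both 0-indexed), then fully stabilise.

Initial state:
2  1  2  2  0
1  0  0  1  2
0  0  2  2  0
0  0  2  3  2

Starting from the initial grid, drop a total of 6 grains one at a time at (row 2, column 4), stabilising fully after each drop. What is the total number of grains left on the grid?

k=0  2  1  2  2  0
1  0  0  1  2
0  0  2  2  0
0  0  2  3  2
k=1  2  1  2  2  0
1  0  0  1  2
0  0  2  2  1
0  0  2  3  2
k=2  2  1  2  2  0
1  0  0  1  2
0  0  2  2  2
0  0  2  3  2
k=3  2  1  2  2  0
1  0  0  1  2
0  0  2  2  3
0  0  2  3  2
k=4  2  1  2  2  0
1  0  0  1  3
0  0  2  3  0
0  0  2  3  3
k=5  2  1  2  2  0
1  0  0  1  3
0  0  2  3  1
0  0  2  3  3
k=6  2  1  2  2  0
1  0  0  1  3
0  0  2  3  2
0  0  2  3  3

27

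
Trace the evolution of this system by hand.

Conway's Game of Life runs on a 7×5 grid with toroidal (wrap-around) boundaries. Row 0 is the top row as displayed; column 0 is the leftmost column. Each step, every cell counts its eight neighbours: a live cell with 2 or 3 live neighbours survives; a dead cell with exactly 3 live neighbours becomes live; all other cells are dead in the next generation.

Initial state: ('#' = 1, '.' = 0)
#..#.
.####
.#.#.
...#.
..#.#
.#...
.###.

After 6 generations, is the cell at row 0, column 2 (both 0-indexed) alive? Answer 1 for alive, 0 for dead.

0) #..#.
.####
.#.#.
...#.
..#.#
.#...
.###.
1) #....
.#...
##...
...##
..##.
##...
##.##
2) ..#..
.#...
###.#
##.##
####.
.....
..#..
3) .##..
...#.
.....
.....
...#.
...#.
.....
4) ..#..
..#..
.....
.....
.....
.....
..#..
5) .###.
.....
.....
.....
.....
.....
.....
6) ..#..
..#..
.....
.....
.....
.....
..#..

1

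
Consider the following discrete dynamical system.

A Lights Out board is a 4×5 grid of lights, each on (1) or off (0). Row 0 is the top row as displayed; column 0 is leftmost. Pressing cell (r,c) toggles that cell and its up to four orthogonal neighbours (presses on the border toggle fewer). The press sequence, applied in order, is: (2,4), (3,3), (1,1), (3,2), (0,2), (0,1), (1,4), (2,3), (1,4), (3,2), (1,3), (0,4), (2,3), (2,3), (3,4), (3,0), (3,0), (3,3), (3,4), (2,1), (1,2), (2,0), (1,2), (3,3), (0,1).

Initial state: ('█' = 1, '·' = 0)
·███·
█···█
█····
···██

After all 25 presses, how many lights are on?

11

k=0  ·███·
█···█
█····
···██
k=1  ·███·
█····
█··██
···█·
k=2  ·███·
█····
█···█
··█·█
k=3  ··██·
·██··
██··█
··█·█
k=4  ··██·
·██··
███·█
·█·██
k=5  ·█···
·█···
███·█
·█·██
k=6  █·█··
·····
███·█
·█·██
k=7  █·█·█
···██
███··
·█·██
k=8  █·█·█
····█
██·██
·█··█
k=9  █·█··
···█·
██·█·
·█··█
k=10  █·█··
···█·
████·
··███
k=11  █·██·
··█·█
███··
··███
k=12  █·█·█
··█··
███··
··███
k=13  █·█·█
··██·
██·██
··█·█
k=14  █·█·█
··█··
███··
··███
k=15  █·█·█
··█··
███·█
··█··
k=16  █·█·█
··█··
·██·█
███··
k=17  █·█·█
··█··
███·█
··█··
k=18  █·█·█
··█··
█████
···██
k=19  █·█·█
··█··
████·
·····
k=20  █·█·█
·██··
···█·
·█···
k=21  █···█
···█·
··██·
·█···
k=22  █···█
█··█·
████·
██···
k=23  █·█·█
███··
██·█·
██···
k=24  █·█·█
███··
██···
█████
k=25  ·█··█
█·█··
██···
█████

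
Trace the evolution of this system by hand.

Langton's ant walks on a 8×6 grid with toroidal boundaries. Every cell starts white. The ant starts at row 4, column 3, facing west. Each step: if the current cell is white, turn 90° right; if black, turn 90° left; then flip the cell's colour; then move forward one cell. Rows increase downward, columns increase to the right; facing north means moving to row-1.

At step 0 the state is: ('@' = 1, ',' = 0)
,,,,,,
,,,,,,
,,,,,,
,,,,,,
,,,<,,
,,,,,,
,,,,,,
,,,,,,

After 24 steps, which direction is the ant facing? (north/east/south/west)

east

k=0  ,,,,,,
,,,,,,
,,,,,,
,,,,,,
,,,<,,
,,,,,,
,,,,,,
,,,,,,
k=1  ,,,,,,
,,,,,,
,,,,,,
,,,^,,
,,,@,,
,,,,,,
,,,,,,
,,,,,,
k=2  ,,,,,,
,,,,,,
,,,,,,
,,,@>,
,,,@,,
,,,,,,
,,,,,,
,,,,,,
k=3  ,,,,,,
,,,,,,
,,,,,,
,,,@@,
,,,@v,
,,,,,,
,,,,,,
,,,,,,
k=4  ,,,,,,
,,,,,,
,,,,,,
,,,@@,
,,,<@,
,,,,,,
,,,,,,
,,,,,,
k=5  ,,,,,,
,,,,,,
,,,,,,
,,,@@,
,,,,@,
,,,v,,
,,,,,,
,,,,,,
k=6  ,,,,,,
,,,,,,
,,,,,,
,,,@@,
,,,,@,
,,<@,,
,,,,,,
,,,,,,
k=7  ,,,,,,
,,,,,,
,,,,,,
,,,@@,
,,^,@,
,,@@,,
,,,,,,
,,,,,,
k=8  ,,,,,,
,,,,,,
,,,,,,
,,,@@,
,,@>@,
,,@@,,
,,,,,,
,,,,,,
k=9  ,,,,,,
,,,,,,
,,,,,,
,,,@@,
,,@@@,
,,@v,,
,,,,,,
,,,,,,
k=10  ,,,,,,
,,,,,,
,,,,,,
,,,@@,
,,@@@,
,,@,>,
,,,,,,
,,,,,,
k=11  ,,,,,,
,,,,,,
,,,,,,
,,,@@,
,,@@@,
,,@,@,
,,,,v,
,,,,,,
k=12  ,,,,,,
,,,,,,
,,,,,,
,,,@@,
,,@@@,
,,@,@,
,,,<@,
,,,,,,
k=13  ,,,,,,
,,,,,,
,,,,,,
,,,@@,
,,@@@,
,,@^@,
,,,@@,
,,,,,,
k=14  ,,,,,,
,,,,,,
,,,,,,
,,,@@,
,,@@@,
,,@@>,
,,,@@,
,,,,,,
k=15  ,,,,,,
,,,,,,
,,,,,,
,,,@@,
,,@@^,
,,@@,,
,,,@@,
,,,,,,
k=16  ,,,,,,
,,,,,,
,,,,,,
,,,@@,
,,@<,,
,,@@,,
,,,@@,
,,,,,,
k=17  ,,,,,,
,,,,,,
,,,,,,
,,,@@,
,,@,,,
,,@v,,
,,,@@,
,,,,,,
k=18  ,,,,,,
,,,,,,
,,,,,,
,,,@@,
,,@,,,
,,@,>,
,,,@@,
,,,,,,
k=19  ,,,,,,
,,,,,,
,,,,,,
,,,@@,
,,@,,,
,,@,@,
,,,@v,
,,,,,,
k=20  ,,,,,,
,,,,,,
,,,,,,
,,,@@,
,,@,,,
,,@,@,
,,,@,>
,,,,,,
k=21  ,,,,,,
,,,,,,
,,,,,,
,,,@@,
,,@,,,
,,@,@,
,,,@,@
,,,,,v
k=22  ,,,,,,
,,,,,,
,,,,,,
,,,@@,
,,@,,,
,,@,@,
,,,@,@
,,,,<@
k=23  ,,,,,,
,,,,,,
,,,,,,
,,,@@,
,,@,,,
,,@,@,
,,,@^@
,,,,@@
k=24  ,,,,,,
,,,,,,
,,,,,,
,,,@@,
,,@,,,
,,@,@,
,,,@@>
,,,,@@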